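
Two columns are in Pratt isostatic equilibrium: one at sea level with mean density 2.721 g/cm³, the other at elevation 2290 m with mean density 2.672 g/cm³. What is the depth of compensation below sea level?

125000 m

ρ_ref D = ρ (D + h) → D (ρ_ref − ρ) = ρ h.
D = ρ h/(ρ_ref − ρ) = 2.672 × 2290 m/(2.721 − 2.672) = 125000 m.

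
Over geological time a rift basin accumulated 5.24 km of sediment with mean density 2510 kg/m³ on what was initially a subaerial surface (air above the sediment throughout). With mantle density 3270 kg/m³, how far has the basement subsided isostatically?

Subaerial load: s = t ρ_sed / ρ_m = 5.24 km × 2510/3270 = 4.02 km.

4.02 km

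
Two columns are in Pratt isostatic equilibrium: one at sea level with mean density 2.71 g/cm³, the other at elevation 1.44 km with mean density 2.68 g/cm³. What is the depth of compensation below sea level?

129 km

ρ_ref D = ρ (D + h) → D (ρ_ref − ρ) = ρ h.
D = ρ h/(ρ_ref − ρ) = 2.68 × 1.44 km/(2.71 − 2.68) = 129 km.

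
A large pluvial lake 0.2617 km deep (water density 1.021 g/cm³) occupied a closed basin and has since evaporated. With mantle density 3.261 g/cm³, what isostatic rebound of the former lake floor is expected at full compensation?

u = d ρ_w/ρ_m = 0.2617 km × 1.021/3.261 = 0.0819 km.

0.0819 km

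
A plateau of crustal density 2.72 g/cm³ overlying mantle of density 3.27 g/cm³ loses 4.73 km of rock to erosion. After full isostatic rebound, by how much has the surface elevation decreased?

0.796 km

Rebound u = e ρ_c/ρ_m = 4.73 km × 2.72/3.27 = 3.934 km.
Net surface drop = e − u = 4.73 km − 3.934 km = e (ρ_m − ρ_c)/ρ_m = 0.796 km.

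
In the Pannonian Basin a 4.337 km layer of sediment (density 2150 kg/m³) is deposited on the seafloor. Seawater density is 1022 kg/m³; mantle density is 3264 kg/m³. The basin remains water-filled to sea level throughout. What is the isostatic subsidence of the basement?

2.18 km

Submarine loading: the sediment displaces seawater, and the subsidence is in turn flooded, so s (ρ_m − ρ_w) = t (ρ_sed − ρ_w).
s = 4.337 km × (2150 − 1022) / (3264 − 1022) = 2.18 km.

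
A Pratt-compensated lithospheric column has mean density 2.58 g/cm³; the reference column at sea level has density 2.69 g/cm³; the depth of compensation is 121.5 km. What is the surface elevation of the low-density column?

ρ_ref D = ρ (D + h) → h = D (ρ_ref − ρ)/ρ.
h = 121.5 km × (2.69 − 2.58)/2.58 = 5.18 km.

5.18 km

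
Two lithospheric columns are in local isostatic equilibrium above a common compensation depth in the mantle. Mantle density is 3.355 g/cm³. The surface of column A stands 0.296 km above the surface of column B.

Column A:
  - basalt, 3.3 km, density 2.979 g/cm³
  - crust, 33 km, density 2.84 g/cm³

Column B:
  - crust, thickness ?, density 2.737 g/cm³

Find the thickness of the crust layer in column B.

Take the compensation level at the base of the deeper column (depth z_c below the surface of column A) and equate Σ ρ_i t_i down to z_c; mantle fills any gap and the z_c terms cancel.
Column A: 3.3×2.979 + 33×2.84 + (z_c − 36.3)×3.355
Column B: 0.296×0 + x×2.737 + (z_c − 0.296 − 0 − x)×3.355
The z_c×3.355 term appears on both sides and cancels. Collect the known terms of each column as K = Σ(ρt)_known − 3.355 × (depth of known layers): K_A = 103.5507 − 3.355×36.3 = −18.2358; K_B = 0 − 3.355×(0.296 + 0) = −0.99308.
Balance: K_A = K_B − x×(3.355 − 2.737), so x = (K_B − K_A)/(3.355 − 2.737) = 17.2427/0.618 = 27.9 km.

27.9 km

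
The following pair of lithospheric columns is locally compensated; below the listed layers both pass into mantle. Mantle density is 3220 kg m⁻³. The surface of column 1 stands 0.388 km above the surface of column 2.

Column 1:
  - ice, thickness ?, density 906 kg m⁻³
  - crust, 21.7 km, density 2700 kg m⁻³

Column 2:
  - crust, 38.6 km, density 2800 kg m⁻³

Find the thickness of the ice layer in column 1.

Take the compensation level at the base of the deeper column (depth z_c below the surface of column 1) and equate Σ ρ_i t_i down to z_c; mantle fills any gap and the z_c terms cancel.
Column 1: x×906 + 21.7×2700 + (z_c − 21.7 − x)×3220
Column 2: 0.388×0 + 38.6×2800 + (z_c − 0.388 − 38.6)×3220
The z_c×3220 term appears on both sides and cancels. Collect the known terms of each column as K = Σ(ρt)_known − 3220 × (depth of known layers): K_1 = 58590 − 3220×21.7 = −11284; K_2 = 108080 − 3220×(0.388 + 38.6) = −17461.36.
Balance: K_1 − x×(3220 − 906) = K_2, so x = (K_1 − K_2)/(3220 − 906) = 6177.36/2314 = 2.67 km.

2.67 km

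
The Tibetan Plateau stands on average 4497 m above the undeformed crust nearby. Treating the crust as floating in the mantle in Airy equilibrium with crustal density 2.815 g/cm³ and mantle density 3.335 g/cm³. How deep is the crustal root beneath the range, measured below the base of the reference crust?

24300 m

Equating mass per unit area of the two columns: the weight of the topography is balanced by the buoyancy of the root, ρ_c h = (ρ_m − ρ_c) r.
r = h · ρ_c / (ρ_m − ρ_c) = 4497 m × 2.815 / (3.335 − 2.815) = 24300 m.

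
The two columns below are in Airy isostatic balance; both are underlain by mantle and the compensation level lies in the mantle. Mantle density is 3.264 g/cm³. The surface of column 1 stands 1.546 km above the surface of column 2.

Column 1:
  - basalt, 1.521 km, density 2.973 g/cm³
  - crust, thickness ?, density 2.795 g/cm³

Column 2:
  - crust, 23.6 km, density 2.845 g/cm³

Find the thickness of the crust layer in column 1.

30.9 km

Take the compensation level at the base of the deeper column (depth z_c below the surface of column 1) and equate Σ ρ_i t_i down to z_c; mantle fills any gap and the z_c terms cancel.
Column 1: 1.521×2.973 + x×2.795 + (z_c − 1.521 − x)×3.264
Column 2: 1.546×0 + 23.6×2.845 + (z_c − 1.546 − 23.6)×3.264
The z_c×3.264 term appears on both sides and cancels. Collect the known terms of each column as K = Σ(ρt)_known − 3.264 × (depth of known layers): K_1 = 4.521933 − 3.264×1.521 = −0.442611; K_2 = 67.142 − 3.264×(1.546 + 23.6) = −14.934544.
Balance: K_1 − x×(3.264 − 2.795) = K_2, so x = (K_1 − K_2)/(3.264 − 2.795) = 14.4919/0.469 = 30.9 km.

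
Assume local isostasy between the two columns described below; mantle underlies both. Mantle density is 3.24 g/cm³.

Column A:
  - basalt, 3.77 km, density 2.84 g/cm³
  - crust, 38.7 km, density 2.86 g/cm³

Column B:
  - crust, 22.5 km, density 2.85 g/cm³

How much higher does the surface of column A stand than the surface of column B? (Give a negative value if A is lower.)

For any compensation level in the mantle, the mantle terms cancel and isostasy reduces to e = (Σt_A − Σt_B) − (Σ(ρt)_A − Σ(ρt)_B) / ρ_m.
Σt_A = 42.47 km; Σt_B = 22.5 km; Σ(ρt)_A = 121.3888; Σ(ρt)_B = 64.125 (in km·g/cm³).
e = (42.47 − 22.5) − (121.3888 − 64.125) / 3.24 = 2.3 km.

2.3 km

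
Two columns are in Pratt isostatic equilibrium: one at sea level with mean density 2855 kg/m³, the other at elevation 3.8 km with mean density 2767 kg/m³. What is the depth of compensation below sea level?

ρ_ref D = ρ (D + h) → D (ρ_ref − ρ) = ρ h.
D = ρ h/(ρ_ref − ρ) = 2767 × 3.8 km/(2855 − 2767) = 119 km.

119 km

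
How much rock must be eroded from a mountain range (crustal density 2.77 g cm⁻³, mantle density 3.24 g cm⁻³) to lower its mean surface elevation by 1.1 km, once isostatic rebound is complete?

Net drop Δ = e − u = e − e ρ_c/ρ_m = e (ρ_m − ρ_c)/ρ_m.
e = Δ ρ_m/(ρ_m − ρ_c) = 1.1 km × 3.24/0.47 = 7.58 km.

7.58 km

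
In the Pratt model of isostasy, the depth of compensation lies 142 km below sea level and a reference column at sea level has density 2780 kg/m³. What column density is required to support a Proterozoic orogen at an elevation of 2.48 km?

Pratt balance: ρ_ref D = ρ (D + h).
ρ = ρ_ref D/(D + h) = 2780 × 142 km/(142 km + 2.48 km) = 2730 kg/m³.

2730 kg/m³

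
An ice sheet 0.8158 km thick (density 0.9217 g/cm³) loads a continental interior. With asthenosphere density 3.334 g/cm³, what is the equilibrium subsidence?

In Airy isostatic equilibrium: the ice load ρ_ice t is balanced by mantle displaced below, ρ_m s.
s = t ρ_ice / ρ_m = 0.8158 km × 0.9217/3.334 = 0.226 km.

0.226 km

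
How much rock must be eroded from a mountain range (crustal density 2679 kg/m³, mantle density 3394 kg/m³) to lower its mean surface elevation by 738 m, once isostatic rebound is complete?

Net drop Δ = e − u = e − e ρ_c/ρ_m = e (ρ_m − ρ_c)/ρ_m.
e = Δ ρ_m/(ρ_m − ρ_c) = 738 m × 3394/715 = 3500 m.

3500 m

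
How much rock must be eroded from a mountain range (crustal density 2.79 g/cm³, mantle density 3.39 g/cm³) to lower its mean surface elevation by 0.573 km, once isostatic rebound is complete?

3.24 km

Net drop Δ = e − u = e − e ρ_c/ρ_m = e (ρ_m − ρ_c)/ρ_m.
e = Δ ρ_m/(ρ_m − ρ_c) = 0.573 km × 3.39/0.6 = 3.24 km.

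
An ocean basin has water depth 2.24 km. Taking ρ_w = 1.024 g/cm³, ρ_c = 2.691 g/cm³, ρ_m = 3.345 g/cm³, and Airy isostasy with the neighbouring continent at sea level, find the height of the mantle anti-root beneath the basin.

By Archimedes' principle applied to the lithosphere: replacing crust with seawater at the top is compensated by replacing crust with mantle at the base: d (ρ_c − ρ_w) = a (ρ_m − ρ_c).
a = d (ρ_c − ρ_w)/(ρ_m − ρ_c) = 2.24 km × 1.667/0.654 = 5.71 km.

5.71 km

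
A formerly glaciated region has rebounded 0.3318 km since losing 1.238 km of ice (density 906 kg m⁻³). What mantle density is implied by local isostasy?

ρ_m = ρ_ice t / u = 906 × 1.238 km/0.3318 km = 3380 kg m⁻³.

3380 kg m⁻³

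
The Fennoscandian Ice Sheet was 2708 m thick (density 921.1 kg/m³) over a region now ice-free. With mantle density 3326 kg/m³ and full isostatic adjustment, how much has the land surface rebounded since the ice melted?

750 m

Removing the load lets mantle flow back in; uplift u satisfies ρ_ice t = ρ_m u.
u = t ρ_ice/ρ_m = 2708 m × 921.1/3326 = 750 m.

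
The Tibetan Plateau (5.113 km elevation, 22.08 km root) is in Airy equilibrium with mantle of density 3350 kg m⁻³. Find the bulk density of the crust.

ρ_c h = (ρ_m − ρ_c) r → ρ_c (h + r) = ρ_m r → ρ_c = ρ_m r / (h + r).
ρ_c = 3350 × 22.08 km / (5.113 km + 22.08 km) = 2720 kg m⁻³.

2720 kg m⁻³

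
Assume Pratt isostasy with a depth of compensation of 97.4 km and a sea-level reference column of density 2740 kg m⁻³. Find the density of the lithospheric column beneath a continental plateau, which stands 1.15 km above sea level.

Pratt balance: ρ_ref D = ρ (D + h).
ρ = ρ_ref D/(D + h) = 2740 × 97.4 km/(97.4 km + 1.15 km) = 2710 kg m⁻³.

2710 kg m⁻³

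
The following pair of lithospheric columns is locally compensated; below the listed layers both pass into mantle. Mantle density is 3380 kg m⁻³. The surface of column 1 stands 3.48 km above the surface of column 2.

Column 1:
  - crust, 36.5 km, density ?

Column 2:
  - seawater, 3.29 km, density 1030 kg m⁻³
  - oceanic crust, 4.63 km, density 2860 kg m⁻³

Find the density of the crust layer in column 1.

2780 kg m⁻³

Take the compensation level at the base of the deeper column (depth z_c below the surface of column 1) and equate Σ ρ_i t_i down to z_c; mantle fills any gap and the z_c terms cancel.
Column 1: 36.5×ρ + (z_c − 36.5)×3380
Column 2: 3.48×0 + 3.29×1030 + 4.63×2860 + (z_c − 3.48 − 7.92)×3380
The z_c×3380 term appears on both sides and cancels. Collect the known terms of each column as K = Σ(ρt)_known − 3380 × (depth of known layers): K_1 = 0 − 3380×36.5 = −123370; K_2 = 16630.5 − 3380×(3.48 + 7.92) = −21901.5.
Balance: K_1 + 36.5×ρ = K_2, so ρ = (K_2 − K_1)/36.5 = 101468/36.5 = 2780 kg m⁻³.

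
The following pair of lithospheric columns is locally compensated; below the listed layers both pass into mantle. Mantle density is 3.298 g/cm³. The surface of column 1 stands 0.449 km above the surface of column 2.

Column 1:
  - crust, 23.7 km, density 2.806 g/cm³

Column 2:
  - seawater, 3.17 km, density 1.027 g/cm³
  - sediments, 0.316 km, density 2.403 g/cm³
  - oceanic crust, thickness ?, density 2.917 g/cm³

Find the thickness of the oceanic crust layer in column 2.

Take the compensation level at the base of the deeper column (depth z_c below the surface of column 1) and equate Σ ρ_i t_i down to z_c; mantle fills any gap and the z_c terms cancel.
Column 1: 23.7×2.806 + (z_c − 23.7)×3.298
Column 2: 0.449×0 + 3.17×1.027 + 0.316×2.403 + x×2.917 + (z_c − 0.449 − 3.486 − x)×3.298
The z_c×3.298 term appears on both sides and cancels. Collect the known terms of each column as K = Σ(ρt)_known − 3.298 × (depth of known layers): K_1 = 66.5022 − 3.298×23.7 = −11.6604; K_2 = 4.014938 − 3.298×(0.449 + 3.486) = −8.962692.
Balance: K_1 = K_2 − x×(3.298 − 2.917), so x = (K_2 − K_1)/(3.298 − 2.917) = 2.69771/0.381 = 7.08 km.

7.08 km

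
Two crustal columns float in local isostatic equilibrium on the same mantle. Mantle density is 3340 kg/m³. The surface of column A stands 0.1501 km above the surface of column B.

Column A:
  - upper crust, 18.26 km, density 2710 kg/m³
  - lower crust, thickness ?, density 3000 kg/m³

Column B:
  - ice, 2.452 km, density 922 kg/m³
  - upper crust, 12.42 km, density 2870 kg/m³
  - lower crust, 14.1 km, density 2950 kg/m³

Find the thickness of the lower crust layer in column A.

Take the compensation level at the base of the deeper column (depth z_c below the surface of column A) and equate Σ ρ_i t_i down to z_c; mantle fills any gap and the z_c terms cancel.
Column A: 18.26×2710 + x×3000 + (z_c − 18.26 − x)×3340
Column B: 0.1501×0 + 2.452×922 + 12.42×2870 + 14.1×2950 + (z_c − 0.1501 − 28.972)×3340
The z_c×3340 term appears on both sides and cancels. Collect the known terms of each column as K = Σ(ρt)_known − 3340 × (depth of known layers): K_A = 49484.6 − 3340×18.26 = −11503.8; K_B = 79501.144 − 3340×(0.1501 + 28.972) = −17766.67.
Balance: K_A − x×(3340 − 3000) = K_B, so x = (K_A − K_B)/(3340 − 3000) = 6262.87/340 = 18.4 km.

18.4 km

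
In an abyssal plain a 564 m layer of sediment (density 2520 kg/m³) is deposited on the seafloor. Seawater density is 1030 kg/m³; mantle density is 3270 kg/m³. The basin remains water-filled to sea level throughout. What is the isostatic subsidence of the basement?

Submarine loading: the sediment displaces seawater, and the subsidence is in turn flooded, so s (ρ_m − ρ_w) = t (ρ_sed − ρ_w).
s = 564 m × (2520 − 1030) / (3270 − 1030) = 375 m.

375 m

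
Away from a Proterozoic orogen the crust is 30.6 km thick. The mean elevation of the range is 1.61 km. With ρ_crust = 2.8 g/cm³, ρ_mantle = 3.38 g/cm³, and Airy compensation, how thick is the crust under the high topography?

Root depth r = h ρ_c / (ρ_m − ρ_c) = 1.61 km × 2.8 / 0.58 = 7.772 km.
Total thickness = T + h + r = 30.6 km + 1.61 km + 7.772 km = 40 km.

40 km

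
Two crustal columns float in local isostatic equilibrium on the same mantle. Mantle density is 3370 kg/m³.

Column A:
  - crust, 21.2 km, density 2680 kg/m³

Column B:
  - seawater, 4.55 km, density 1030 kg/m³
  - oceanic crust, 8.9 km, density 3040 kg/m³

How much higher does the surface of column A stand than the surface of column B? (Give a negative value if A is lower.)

0.31 km

For any compensation level in the mantle, the mantle terms cancel and isostasy reduces to e = (Σt_A − Σt_B) − (Σ(ρt)_A − Σ(ρt)_B) / ρ_m.
Σt_A = 21.2 km; Σt_B = 13.45 km; Σ(ρt)_A = 56816; Σ(ρt)_B = 31742.5 (in km·kg/m³).
e = (21.2 − 13.45) − (56816 − 31742.5) / 3370 = 0.31 km.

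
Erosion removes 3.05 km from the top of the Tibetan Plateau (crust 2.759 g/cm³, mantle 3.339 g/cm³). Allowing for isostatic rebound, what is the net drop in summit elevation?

0.53 km

Rebound u = e ρ_c/ρ_m = 3.05 km × 2.759/3.339 = 2.52 km.
Net surface drop = e − u = 3.05 km − 2.52 km = e (ρ_m − ρ_c)/ρ_m = 0.53 km.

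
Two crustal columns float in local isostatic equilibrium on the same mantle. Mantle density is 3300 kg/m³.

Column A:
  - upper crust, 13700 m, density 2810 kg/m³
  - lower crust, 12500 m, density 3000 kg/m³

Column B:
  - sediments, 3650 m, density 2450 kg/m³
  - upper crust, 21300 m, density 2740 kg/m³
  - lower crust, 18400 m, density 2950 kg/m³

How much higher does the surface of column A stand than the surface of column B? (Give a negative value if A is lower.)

−3340 m

For any compensation level in the mantle, the mantle terms cancel and isostasy reduces to e = (Σt_A − Σt_B) − (Σ(ρt)_A − Σ(ρt)_B) / ρ_m.
Σt_A = 26200 m; Σt_B = 43350 m; Σ(ρt)_A = 75997000; Σ(ρt)_B = 121584500 (in m·kg/m³).
e = (26200 − 43350) − (75997000 − 121584500) / 3300 = −3340 m.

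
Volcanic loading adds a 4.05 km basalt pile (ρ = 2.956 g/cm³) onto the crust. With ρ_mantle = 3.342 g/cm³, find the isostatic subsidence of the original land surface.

Subaerial loading: s = t ρ_load / ρ_m.
s = 4.05 km × 2.956/3.342 = 3.58 km.

3.58 km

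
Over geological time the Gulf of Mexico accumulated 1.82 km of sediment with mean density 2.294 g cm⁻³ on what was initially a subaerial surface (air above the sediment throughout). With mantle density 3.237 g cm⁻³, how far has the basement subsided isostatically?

Subaerial load: s = t ρ_sed / ρ_m = 1.82 km × 2.294/3.237 = 1.29 km.

1.29 km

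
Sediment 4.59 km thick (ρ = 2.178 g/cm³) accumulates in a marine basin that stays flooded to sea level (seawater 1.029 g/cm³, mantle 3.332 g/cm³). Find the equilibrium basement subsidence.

Submarine loading: the sediment displaces seawater, and the subsidence is in turn flooded, so s (ρ_m − ρ_w) = t (ρ_sed − ρ_w).
s = 4.59 km × (2.178 − 1.029) / (3.332 − 1.029) = 2.29 km.

2.29 km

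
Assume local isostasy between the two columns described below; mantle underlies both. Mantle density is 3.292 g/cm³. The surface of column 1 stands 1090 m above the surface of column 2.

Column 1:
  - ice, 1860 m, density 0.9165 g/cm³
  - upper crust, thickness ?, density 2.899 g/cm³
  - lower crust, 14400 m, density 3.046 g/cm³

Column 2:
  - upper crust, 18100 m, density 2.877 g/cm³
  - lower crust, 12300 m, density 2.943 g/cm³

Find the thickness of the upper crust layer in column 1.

18900 m

Take the compensation level at the base of the deeper column (depth z_c below the surface of column 1) and equate Σ ρ_i t_i down to z_c; mantle fills any gap and the z_c terms cancel.
Column 1: 1860×0.9165 + x×2.899 + 14400×3.046 + (z_c − 16260 − x)×3.292
Column 2: 1090×0 + 18100×2.877 + 12300×2.943 + (z_c − 1090 − 30400)×3.292
The z_c×3.292 term appears on both sides and cancels. Collect the known terms of each column as K = Σ(ρt)_known − 3.292 × (depth of known layers): K_1 = 45567.09 − 3.292×16260 = −7960.83; K_2 = 88272.6 − 3.292×(1090 + 30400) = −15392.48.
Balance: K_1 − x×(3.292 − 2.899) = K_2, so x = (K_1 − K_2)/(3.292 − 2.899) = 7431.65/0.393 = 18900 m.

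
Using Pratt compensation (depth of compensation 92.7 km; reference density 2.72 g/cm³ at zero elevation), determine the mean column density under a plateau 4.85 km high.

Pratt balance: ρ_ref D = ρ (D + h).
ρ = ρ_ref D/(D + h) = 2.72 × 92.7 km/(92.7 km + 4.85 km) = 2.58 g/cm³.

2.58 g/cm³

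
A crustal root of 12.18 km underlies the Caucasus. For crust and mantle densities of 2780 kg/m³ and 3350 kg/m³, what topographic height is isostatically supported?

2.5 km

For local isostatic compensation: ρ_c h = (ρ_m − ρ_c) r.
h = r (ρ_m − ρ_c) / ρ_c = 12.18 km × (3350 − 2780) / 2780 = 2.5 km.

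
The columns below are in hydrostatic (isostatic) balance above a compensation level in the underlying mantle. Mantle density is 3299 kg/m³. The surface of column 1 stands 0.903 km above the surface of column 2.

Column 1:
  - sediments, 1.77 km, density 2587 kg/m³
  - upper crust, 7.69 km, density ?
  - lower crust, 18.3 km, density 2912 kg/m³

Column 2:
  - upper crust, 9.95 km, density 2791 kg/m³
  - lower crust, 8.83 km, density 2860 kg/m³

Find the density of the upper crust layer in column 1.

2840 kg/m³

Take the compensation level at the base of the deeper column (depth z_c below the surface of column 1) and equate Σ ρ_i t_i down to z_c; mantle fills any gap and the z_c terms cancel.
Column 1: 1.77×2587 + 7.69×ρ + 18.3×2912 + (z_c − 27.76)×3299
Column 2: 0.903×0 + 9.95×2791 + 8.83×2860 + (z_c − 0.903 − 18.78)×3299
The z_c×3299 term appears on both sides and cancels. Collect the known terms of each column as K = Σ(ρt)_known − 3299 × (depth of known layers): K_1 = 57868.59 − 3299×27.76 = −33711.65; K_2 = 53024.25 − 3299×(0.903 + 18.78) = −11909.967.
Balance: K_1 + 7.69×ρ = K_2, so ρ = (K_2 − K_1)/7.69 = 21801.7/7.69 = 2840 kg/m³.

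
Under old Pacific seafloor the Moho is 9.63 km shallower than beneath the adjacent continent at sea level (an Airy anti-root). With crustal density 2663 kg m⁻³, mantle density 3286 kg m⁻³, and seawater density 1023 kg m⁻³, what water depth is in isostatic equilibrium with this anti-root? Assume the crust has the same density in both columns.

Replacing a thickness d of crust by seawater at the top must be balanced by replacing crust with mantle at the base: d (ρ_c − ρ_w) = a (ρ_m − ρ_c).
d = a (ρ_m − ρ_c)/(ρ_c − ρ_w) = 9.63 km × 623/1640 = 3.66 km.

3.66 km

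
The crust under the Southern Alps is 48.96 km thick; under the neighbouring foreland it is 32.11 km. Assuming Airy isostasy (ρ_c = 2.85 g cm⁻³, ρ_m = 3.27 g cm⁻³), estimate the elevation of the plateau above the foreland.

Excess crust Δ = 48.96 km − 32.11 km = 16.85 km, split between elevation h and root r with h + r = Δ.
Airy balance ρ_c h = (ρ_m − ρ_c) r gives r = h ρ_c/(ρ_m − ρ_c), so h (1 + ρ_c/(ρ_m − ρ_c)) = Δ, i.e. h = Δ (ρ_m − ρ_c)/ρ_m.
h = 16.85 km × 0.42/3.27 = 2.16 km.

2.16 km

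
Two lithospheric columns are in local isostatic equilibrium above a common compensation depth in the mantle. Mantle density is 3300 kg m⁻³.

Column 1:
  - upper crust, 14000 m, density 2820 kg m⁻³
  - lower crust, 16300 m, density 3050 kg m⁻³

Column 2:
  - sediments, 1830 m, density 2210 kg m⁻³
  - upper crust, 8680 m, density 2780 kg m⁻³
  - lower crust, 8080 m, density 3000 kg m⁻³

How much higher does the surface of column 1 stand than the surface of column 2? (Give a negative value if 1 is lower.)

564 m

For any compensation level in the mantle, the mantle terms cancel and isostasy reduces to e = (Σt_1 − Σt_2) − (Σ(ρt)_1 − Σ(ρt)_2) / ρ_m.
Σt_1 = 30300 m; Σt_2 = 18590 m; Σ(ρt)_1 = 89195000; Σ(ρt)_2 = 52414700 (in m·kg m⁻³).
e = (30300 − 18590) − (89195000 − 52414700) / 3300 = 564 m.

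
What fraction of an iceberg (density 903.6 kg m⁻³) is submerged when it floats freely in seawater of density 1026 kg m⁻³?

Submerged fraction = ρ_obj/ρ_fluid = 903.6/1026 = 88.1%.

88.1%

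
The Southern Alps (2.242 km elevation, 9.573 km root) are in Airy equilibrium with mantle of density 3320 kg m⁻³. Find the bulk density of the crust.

ρ_c h = (ρ_m − ρ_c) r → ρ_c (h + r) = ρ_m r → ρ_c = ρ_m r / (h + r).
ρ_c = 3320 × 9.573 km / (2.242 km + 9.573 km) = 2690 kg m⁻³.

2690 kg m⁻³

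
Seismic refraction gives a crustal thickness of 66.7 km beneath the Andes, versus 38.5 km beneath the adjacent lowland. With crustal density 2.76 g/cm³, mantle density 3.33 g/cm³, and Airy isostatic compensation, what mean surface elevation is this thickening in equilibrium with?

Excess crust Δ = 66.7 km − 38.5 km = 28.2 km, split between elevation h and root r with h + r = Δ.
Airy balance ρ_c h = (ρ_m − ρ_c) r gives r = h ρ_c/(ρ_m − ρ_c), so h (1 + ρ_c/(ρ_m − ρ_c)) = Δ, i.e. h = Δ (ρ_m − ρ_c)/ρ_m.
h = 28.2 km × 0.57/3.33 = 4.83 km.

4.83 km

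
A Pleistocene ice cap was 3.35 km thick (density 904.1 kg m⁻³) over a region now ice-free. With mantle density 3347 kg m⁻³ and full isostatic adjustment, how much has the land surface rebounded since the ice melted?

0.905 km

Removing the load lets mantle flow back in; uplift u satisfies ρ_ice t = ρ_m u.
u = t ρ_ice/ρ_m = 3.35 km × 904.1/3347 = 0.905 km.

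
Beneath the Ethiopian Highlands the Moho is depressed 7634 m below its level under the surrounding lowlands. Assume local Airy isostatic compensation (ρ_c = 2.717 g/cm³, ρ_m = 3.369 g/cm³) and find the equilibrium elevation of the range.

For local isostatic compensation: ρ_c h = (ρ_m − ρ_c) r.
h = r (ρ_m − ρ_c) / ρ_c = 7634 m × (3.369 − 2.717) / 2.717 = 1830 m.

1830 m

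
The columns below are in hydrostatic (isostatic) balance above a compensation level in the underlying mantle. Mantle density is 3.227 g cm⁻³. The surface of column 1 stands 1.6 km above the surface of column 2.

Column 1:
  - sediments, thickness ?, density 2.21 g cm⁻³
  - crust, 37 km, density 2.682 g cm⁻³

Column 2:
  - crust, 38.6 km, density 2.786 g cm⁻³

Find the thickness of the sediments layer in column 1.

Take the compensation level at the base of the deeper column (depth z_c below the surface of column 1) and equate Σ ρ_i t_i down to z_c; mantle fills any gap and the z_c terms cancel.
Column 1: x×2.21 + 37×2.682 + (z_c − 37 − x)×3.227
Column 2: 1.6×0 + 38.6×2.786 + (z_c − 1.6 − 38.6)×3.227
The z_c×3.227 term appears on both sides and cancels. Collect the known terms of each column as K = Σ(ρt)_known − 3.227 × (depth of known layers): K_1 = 99.234 − 3.227×37 = −20.165; K_2 = 107.5396 − 3.227×(1.6 + 38.6) = −22.1858.
Balance: K_1 − x×(3.227 − 2.21) = K_2, so x = (K_1 − K_2)/(3.227 − 2.21) = 2.0208/1.017 = 1.99 km.

1.99 km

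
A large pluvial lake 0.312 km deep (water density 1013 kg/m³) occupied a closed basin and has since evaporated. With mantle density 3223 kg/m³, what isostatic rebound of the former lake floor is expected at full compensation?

u = d ρ_w/ρ_m = 0.312 km × 1013/3223 = 0.0981 km.

0.0981 km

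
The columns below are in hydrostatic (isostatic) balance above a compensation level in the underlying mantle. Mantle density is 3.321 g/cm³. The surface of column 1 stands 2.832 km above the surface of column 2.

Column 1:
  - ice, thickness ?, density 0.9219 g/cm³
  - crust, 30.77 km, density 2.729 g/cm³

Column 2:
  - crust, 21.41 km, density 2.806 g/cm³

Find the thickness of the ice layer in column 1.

Take the compensation level at the base of the deeper column (depth z_c below the surface of column 1) and equate Σ ρ_i t_i down to z_c; mantle fills any gap and the z_c terms cancel.
Column 1: x×0.9219 + 30.77×2.729 + (z_c − 30.77 − x)×3.321
Column 2: 2.832×0 + 21.41×2.806 + (z_c − 2.832 − 21.41)×3.321
The z_c×3.321 term appears on both sides and cancels. Collect the known terms of each column as K = Σ(ρt)_known − 3.321 × (depth of known layers): K_1 = 83.97133 − 3.321×30.77 = −18.21584; K_2 = 60.07646 − 3.321×(2.832 + 21.41) = −20.431222.
Balance: K_1 − x×(3.321 − 0.9219) = K_2, so x = (K_1 − K_2)/(3.321 − 0.9219) = 2.21538/2.3991 = 0.923 km.

0.923 km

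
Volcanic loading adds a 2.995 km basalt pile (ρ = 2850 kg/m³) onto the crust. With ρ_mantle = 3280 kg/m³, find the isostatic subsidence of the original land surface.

Subaerial loading: s = t ρ_load / ρ_m.
s = 2.995 km × 2850/3280 = 2.6 km.

2.6 km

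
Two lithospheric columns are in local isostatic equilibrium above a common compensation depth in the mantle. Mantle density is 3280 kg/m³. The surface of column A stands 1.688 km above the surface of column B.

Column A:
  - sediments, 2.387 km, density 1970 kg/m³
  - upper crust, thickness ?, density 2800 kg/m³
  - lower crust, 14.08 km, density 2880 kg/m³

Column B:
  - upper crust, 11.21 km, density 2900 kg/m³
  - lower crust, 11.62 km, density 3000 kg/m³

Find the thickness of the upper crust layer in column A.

8.94 km

Take the compensation level at the base of the deeper column (depth z_c below the surface of column A) and equate Σ ρ_i t_i down to z_c; mantle fills any gap and the z_c terms cancel.
Column A: 2.387×1970 + x×2800 + 14.08×2880 + (z_c − 16.467 − x)×3280
Column B: 1.688×0 + 11.21×2900 + 11.62×3000 + (z_c − 1.688 − 22.83)×3280
The z_c×3280 term appears on both sides and cancels. Collect the known terms of each column as K = Σ(ρt)_known − 3280 × (depth of known layers): K_A = 45252.79 − 3280×16.467 = −8758.97; K_B = 67369 − 3280×(1.688 + 22.83) = −13050.04.
Balance: K_A − x×(3280 − 2800) = K_B, so x = (K_A − K_B)/(3280 − 2800) = 4291.07/480 = 8.94 km.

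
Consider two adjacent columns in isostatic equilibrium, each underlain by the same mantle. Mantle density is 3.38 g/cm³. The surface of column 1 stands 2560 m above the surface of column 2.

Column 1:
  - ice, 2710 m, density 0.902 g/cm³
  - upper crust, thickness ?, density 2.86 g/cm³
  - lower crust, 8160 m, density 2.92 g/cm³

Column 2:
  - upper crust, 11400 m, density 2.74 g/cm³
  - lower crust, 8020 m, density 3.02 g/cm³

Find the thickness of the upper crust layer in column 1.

Take the compensation level at the base of the deeper column (depth z_c below the surface of column 1) and equate Σ ρ_i t_i down to z_c; mantle fills any gap and the z_c terms cancel.
Column 1: 2710×0.902 + x×2.86 + 8160×2.92 + (z_c − 10870 − x)×3.38
Column 2: 2560×0 + 11400×2.74 + 8020×3.02 + (z_c − 2560 − 19420)×3.38
The z_c×3.38 term appears on both sides and cancels. Collect the known terms of each column as K = Σ(ρt)_known − 3.38 × (depth of known layers): K_1 = 26271.62 − 3.38×10870 = −10468.98; K_2 = 55456.4 − 3.38×(2560 + 19420) = −18836.
Balance: K_1 − x×(3.38 − 2.86) = K_2, so x = (K_1 − K_2)/(3.38 − 2.86) = 8367.02/0.52 = 16100 m.

16100 m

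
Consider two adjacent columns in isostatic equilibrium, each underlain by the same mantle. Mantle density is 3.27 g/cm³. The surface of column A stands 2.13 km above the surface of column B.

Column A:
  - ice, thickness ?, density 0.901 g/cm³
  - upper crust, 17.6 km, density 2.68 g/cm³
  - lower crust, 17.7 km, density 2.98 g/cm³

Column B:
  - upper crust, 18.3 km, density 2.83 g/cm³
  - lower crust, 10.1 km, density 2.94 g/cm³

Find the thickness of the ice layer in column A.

1.2 km

Take the compensation level at the base of the deeper column (depth z_c below the surface of column A) and equate Σ ρ_i t_i down to z_c; mantle fills any gap and the z_c terms cancel.
Column A: x×0.901 + 17.6×2.68 + 17.7×2.98 + (z_c − 35.3 − x)×3.27
Column B: 2.13×0 + 18.3×2.83 + 10.1×2.94 + (z_c − 2.13 − 28.4)×3.27
The z_c×3.27 term appears on both sides and cancels. Collect the known terms of each column as K = Σ(ρt)_known − 3.27 × (depth of known layers): K_A = 99.914 − 3.27×35.3 = −15.517; K_B = 81.483 − 3.27×(2.13 + 28.4) = −18.3501.
Balance: K_A − x×(3.27 − 0.901) = K_B, so x = (K_A − K_B)/(3.27 − 0.901) = 2.8331/2.369 = 1.2 km.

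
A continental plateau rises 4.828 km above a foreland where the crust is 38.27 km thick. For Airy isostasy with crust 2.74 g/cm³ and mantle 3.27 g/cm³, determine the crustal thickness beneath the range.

Root depth r = h ρ_c / (ρ_m − ρ_c) = 4.828 km × 2.74 / 0.53 = 24.96 km.
Total thickness = T + h + r = 38.27 km + 4.828 km + 24.96 km = 68.1 km.

68.1 km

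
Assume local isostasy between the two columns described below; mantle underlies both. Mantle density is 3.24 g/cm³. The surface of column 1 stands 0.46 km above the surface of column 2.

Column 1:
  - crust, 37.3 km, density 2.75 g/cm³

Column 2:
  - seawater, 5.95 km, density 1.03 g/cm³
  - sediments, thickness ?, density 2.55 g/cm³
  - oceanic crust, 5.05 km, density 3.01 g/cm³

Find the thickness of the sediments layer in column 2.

3.59 km

Take the compensation level at the base of the deeper column (depth z_c below the surface of column 1) and equate Σ ρ_i t_i down to z_c; mantle fills any gap and the z_c terms cancel.
Column 1: 37.3×2.75 + (z_c − 37.3)×3.24
Column 2: 0.46×0 + 5.95×1.03 + x×2.55 + 5.05×3.01 + (z_c − 0.46 − 11 − x)×3.24
The z_c×3.24 term appears on both sides and cancels. Collect the known terms of each column as K = Σ(ρt)_known − 3.24 × (depth of known layers): K_1 = 102.575 − 3.24×37.3 = −18.277; K_2 = 21.329 − 3.24×(0.46 + 11) = −15.8014.
Balance: K_1 = K_2 − x×(3.24 − 2.55), so x = (K_2 − K_1)/(3.24 − 2.55) = 2.4756/0.69 = 3.59 km.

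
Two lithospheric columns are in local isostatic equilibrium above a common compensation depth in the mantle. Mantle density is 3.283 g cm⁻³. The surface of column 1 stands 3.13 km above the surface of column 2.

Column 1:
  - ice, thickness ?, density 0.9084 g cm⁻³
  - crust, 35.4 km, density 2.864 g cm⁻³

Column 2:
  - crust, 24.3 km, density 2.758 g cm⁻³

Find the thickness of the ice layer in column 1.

3.45 km

Take the compensation level at the base of the deeper column (depth z_c below the surface of column 1) and equate Σ ρ_i t_i down to z_c; mantle fills any gap and the z_c terms cancel.
Column 1: x×0.9084 + 35.4×2.864 + (z_c − 35.4 − x)×3.283
Column 2: 3.13×0 + 24.3×2.758 + (z_c − 3.13 − 24.3)×3.283
The z_c×3.283 term appears on both sides and cancels. Collect the known terms of each column as K = Σ(ρt)_known − 3.283 × (depth of known layers): K_1 = 101.3856 − 3.283×35.4 = −14.8326; K_2 = 67.0194 − 3.283×(3.13 + 24.3) = −23.03329.
Balance: K_1 − x×(3.283 − 0.9084) = K_2, so x = (K_1 − K_2)/(3.283 − 0.9084) = 8.20069/2.3746 = 3.45 km.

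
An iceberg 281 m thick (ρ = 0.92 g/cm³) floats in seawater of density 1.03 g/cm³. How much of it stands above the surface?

30 m

Floating equilibrium: submerged depth d = t ρ_obj/ρ_fluid = 281 m × 0.92/1.03 = 251 m.
Freeboard = t − d = 281 m − 251 m = 30 m.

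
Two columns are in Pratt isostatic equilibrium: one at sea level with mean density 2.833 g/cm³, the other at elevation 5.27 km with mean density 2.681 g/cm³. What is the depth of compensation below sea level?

93 km

ρ_ref D = ρ (D + h) → D (ρ_ref − ρ) = ρ h.
D = ρ h/(ρ_ref − ρ) = 2.681 × 5.27 km/(2.833 − 2.681) = 93 km.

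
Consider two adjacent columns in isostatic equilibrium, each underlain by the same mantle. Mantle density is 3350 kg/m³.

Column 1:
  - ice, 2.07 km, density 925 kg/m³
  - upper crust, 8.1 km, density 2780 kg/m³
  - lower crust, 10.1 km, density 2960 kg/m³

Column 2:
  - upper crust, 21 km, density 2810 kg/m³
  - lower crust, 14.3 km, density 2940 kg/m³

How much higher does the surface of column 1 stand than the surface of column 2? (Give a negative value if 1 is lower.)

−1.08 km

For any compensation level in the mantle, the mantle terms cancel and isostasy reduces to e = (Σt_1 − Σt_2) − (Σ(ρt)_1 − Σ(ρt)_2) / ρ_m.
Σt_1 = 20.27 km; Σt_2 = 35.3 km; Σ(ρt)_1 = 54328.75; Σ(ρt)_2 = 101052 (in km·kg/m³).
e = (20.27 − 35.3) − (54328.75 − 101052) / 3350 = −1.08 km.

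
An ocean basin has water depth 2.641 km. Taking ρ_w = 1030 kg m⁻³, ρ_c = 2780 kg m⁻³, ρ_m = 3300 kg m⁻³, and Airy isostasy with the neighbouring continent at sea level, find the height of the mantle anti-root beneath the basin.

8.89 km

For local isostatic compensation: replacing crust with seawater at the top is compensated by replacing crust with mantle at the base: d (ρ_c − ρ_w) = a (ρ_m − ρ_c).
a = d (ρ_c − ρ_w)/(ρ_m − ρ_c) = 2.641 km × 1750/520 = 8.89 km.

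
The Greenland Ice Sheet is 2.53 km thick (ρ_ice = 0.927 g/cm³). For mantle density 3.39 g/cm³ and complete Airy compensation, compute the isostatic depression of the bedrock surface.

0.692 km

For local isostatic compensation: the ice load ρ_ice t is balanced by mantle displaced below, ρ_m s.
s = t ρ_ice / ρ_m = 2.53 km × 0.927/3.39 = 0.692 km.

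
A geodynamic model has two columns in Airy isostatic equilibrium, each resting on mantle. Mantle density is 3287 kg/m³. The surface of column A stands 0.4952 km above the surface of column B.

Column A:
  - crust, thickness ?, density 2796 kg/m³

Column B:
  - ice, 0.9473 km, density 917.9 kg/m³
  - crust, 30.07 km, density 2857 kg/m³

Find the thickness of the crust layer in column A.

34.2 km

Take the compensation level at the base of the deeper column (depth z_c below the surface of column A) and equate Σ ρ_i t_i down to z_c; mantle fills any gap and the z_c terms cancel.
Column A: x×2796 + (z_c − 0 − x)×3287
Column B: 0.4952×0 + 0.9473×917.9 + 30.07×2857 + (z_c − 0.4952 − 31.0173)×3287
The z_c×3287 term appears on both sides and cancels. Collect the known terms of each column as K = Σ(ρt)_known − 3287 × (depth of known layers): K_A = 0 − 3287×0 = 0; K_B = 86779.5167 − 3287×(0.4952 + 31.0173) = −16802.0708.
Balance: K_A − x×(3287 − 2796) = K_B, so x = (K_A − K_B)/(3287 − 2796) = 16802.1/491 = 34.2 km.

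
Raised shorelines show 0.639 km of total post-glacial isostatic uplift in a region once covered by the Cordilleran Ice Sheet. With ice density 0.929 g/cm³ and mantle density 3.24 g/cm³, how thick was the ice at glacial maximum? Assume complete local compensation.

2.23 km

u = t ρ_ice/ρ_m → t = u ρ_m/ρ_ice = 0.639 km × 3.24/0.929 = 2.23 km.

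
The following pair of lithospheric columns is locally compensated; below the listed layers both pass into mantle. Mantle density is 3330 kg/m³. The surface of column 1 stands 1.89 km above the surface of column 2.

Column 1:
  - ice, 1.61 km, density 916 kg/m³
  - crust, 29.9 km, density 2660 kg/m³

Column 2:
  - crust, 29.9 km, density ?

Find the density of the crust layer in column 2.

2740 kg/m³

Take the compensation level at the base of the deeper column (depth z_c below the surface of column 1) and equate Σ ρ_i t_i down to z_c; mantle fills any gap and the z_c terms cancel.
Column 1: 1.61×916 + 29.9×2660 + (z_c − 31.51)×3330
Column 2: 1.89×0 + 29.9×ρ + (z_c − 1.89 − 29.9)×3330
The z_c×3330 term appears on both sides and cancels. Collect the known terms of each column as K = Σ(ρt)_known − 3330 × (depth of known layers): K_1 = 81008.76 − 3330×31.51 = −23919.54; K_2 = 0 − 3330×(1.89 + 29.9) = −105860.7.
Balance: K_1 = K_2 + 29.9×ρ, so ρ = (K_1 − K_2)/29.9 = 81941.2/29.9 = 2740 kg/m³.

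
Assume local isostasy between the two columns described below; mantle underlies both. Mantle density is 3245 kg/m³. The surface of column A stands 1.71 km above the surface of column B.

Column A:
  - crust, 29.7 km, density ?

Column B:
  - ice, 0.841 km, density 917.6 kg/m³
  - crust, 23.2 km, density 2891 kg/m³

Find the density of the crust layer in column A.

2720 kg/m³

Take the compensation level at the base of the deeper column (depth z_c below the surface of column A) and equate Σ ρ_i t_i down to z_c; mantle fills any gap and the z_c terms cancel.
Column A: 29.7×ρ + (z_c − 29.7)×3245
Column B: 1.71×0 + 0.841×917.6 + 23.2×2891 + (z_c − 1.71 − 24.041)×3245
The z_c×3245 term appears on both sides and cancels. Collect the known terms of each column as K = Σ(ρt)_known − 3245 × (depth of known layers): K_A = 0 − 3245×29.7 = −96376.5; K_B = 67842.9016 − 3245×(1.71 + 24.041) = −15719.0934.
Balance: K_A + 29.7×ρ = K_B, so ρ = (K_B − K_A)/29.7 = 80657.4/29.7 = 2720 kg/m³.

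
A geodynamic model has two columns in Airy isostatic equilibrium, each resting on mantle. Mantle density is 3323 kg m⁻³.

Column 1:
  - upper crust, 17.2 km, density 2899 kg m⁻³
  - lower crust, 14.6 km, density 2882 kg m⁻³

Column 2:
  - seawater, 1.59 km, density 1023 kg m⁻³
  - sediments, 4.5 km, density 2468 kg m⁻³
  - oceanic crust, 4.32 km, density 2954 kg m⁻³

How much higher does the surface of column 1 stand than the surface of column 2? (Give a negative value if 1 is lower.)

For any compensation level in the mantle, the mantle terms cancel and isostasy reduces to e = (Σt_1 − Σt_2) − (Σ(ρt)_1 − Σ(ρt)_2) / ρ_m.
Σt_1 = 31.8 km; Σt_2 = 10.41 km; Σ(ρt)_1 = 91940; Σ(ρt)_2 = 25493.85 (in km·kg m⁻³).
e = (31.8 − 10.41) − (91940 − 25493.85) / 3323 = 1.39 km.

1.39 km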